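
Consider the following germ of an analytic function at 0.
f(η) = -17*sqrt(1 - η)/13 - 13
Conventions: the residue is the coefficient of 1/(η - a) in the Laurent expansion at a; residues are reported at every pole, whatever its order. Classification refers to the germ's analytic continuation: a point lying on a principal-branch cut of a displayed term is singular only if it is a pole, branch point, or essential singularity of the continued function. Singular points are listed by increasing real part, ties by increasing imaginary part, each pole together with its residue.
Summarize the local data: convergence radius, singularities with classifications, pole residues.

Branch term (-17/13)*sqrt(1 - η/(1)): its argument vanishes at η = 1, a square-root branch point, modulus 1.
The radius of convergence is the smallest modulus among the singular points: 1.

Radius of convergence at 0: 1.
At 1: an algebraic (square-root) branch point.


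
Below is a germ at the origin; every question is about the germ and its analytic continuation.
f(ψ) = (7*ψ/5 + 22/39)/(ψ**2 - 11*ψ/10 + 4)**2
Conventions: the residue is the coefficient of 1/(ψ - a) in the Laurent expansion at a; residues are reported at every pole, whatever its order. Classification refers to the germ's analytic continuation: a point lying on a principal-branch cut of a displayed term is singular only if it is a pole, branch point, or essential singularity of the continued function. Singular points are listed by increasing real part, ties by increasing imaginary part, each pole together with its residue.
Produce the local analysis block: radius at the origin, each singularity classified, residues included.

Radius of convergence at 0: 2.
At (11/20) - ((1/20)*sqrt(1479))*i: a pole of order 2; residue ((104060/85310199)*sqrt(1479))*i.
At (11/20) + ((1/20)*sqrt(1479))*i: a pole of order 2; residue -((104060/85310199)*sqrt(1479))*i.

Denominator factor (ψ**2 - 11*ψ/10 + 4)^2: discriminant -1479/100, complex-conjugate roots (11/20) + ((1/20)*sqrt(1479))*i and (11/20) - ((1/20)*sqrt(1479))*i; poles of order 2, moduli 2 and 2.
The radius of convergence is the smallest modulus among the singular points: 2.
The factor ψ**2 - 11*ψ/10 + 4 splits as (ψ - a)(ψ - a') with a = (11/20) - ((1/20)*sqrt(1479))*i, a' = (11/20) + ((1/20)*sqrt(1479))*i. At the order-2 pole a set g(ψ) = (ψ - a)^2*f(ψ) = [7*ψ/5 + 22/39] / (ψ - a')^2.
Order-2 pole: residue = g'(a); g'((11/20) - ((1/20)*sqrt(1479))*i) = ((104060/85310199)*sqrt(1479))*i, so the residue is ((104060/85310199)*sqrt(1479))*i.
The factor ψ**2 - 11*ψ/10 + 4 splits as (ψ - a)(ψ - a') with a = (11/20) + ((1/20)*sqrt(1479))*i, a' = (11/20) - ((1/20)*sqrt(1479))*i. At the order-2 pole a set g(ψ) = (ψ - a)^2*f(ψ) = [7*ψ/5 + 22/39] / (ψ - a')^2.
Order-2 pole: residue = g'(a); g'((11/20) + ((1/20)*sqrt(1479))*i) = -((104060/85310199)*sqrt(1479))*i, so the residue is -((104060/85310199)*sqrt(1479))*i.
List the singular points by increasing real part (a conjugate pair: the negative imaginary part first).


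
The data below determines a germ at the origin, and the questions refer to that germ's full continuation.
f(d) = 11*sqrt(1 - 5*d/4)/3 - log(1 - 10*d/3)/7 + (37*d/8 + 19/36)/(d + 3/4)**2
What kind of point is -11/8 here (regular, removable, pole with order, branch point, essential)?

The point is a regular point.

Denominator factors: d + 3/4 = -5/8 at d = -11/8 — none vanishes.
Branch term log(1 - d/(3/10)): argument at -11/8 is 67/12, nonzero, so -11/8 is not its branch point (a point on a principal cut is still regular for the continued germ).
Branch term sqrt(1 - d/(4/5)): argument at -11/8 is 87/32, nonzero, so -11/8 is not its branch point (a point on a principal cut is still regular for the continued germ).
So the germ continues analytically to -11/8.


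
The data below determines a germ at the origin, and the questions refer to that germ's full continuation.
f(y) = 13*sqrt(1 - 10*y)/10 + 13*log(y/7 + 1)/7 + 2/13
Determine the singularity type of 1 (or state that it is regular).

The point is a regular point.

There is no denominator, hence no pole anywhere.
Branch term sqrt(1 - y/(1/10)): argument at 1 is -9, nonzero, so 1 is not its branch point (a point on a principal cut is still regular for the continued germ).
Branch term log(1 - y/(-7)): argument at 1 is 8/7, nonzero, so 1 is not its branch point (a point on a principal cut is still regular for the continued germ).
So the germ continues analytically to 1.


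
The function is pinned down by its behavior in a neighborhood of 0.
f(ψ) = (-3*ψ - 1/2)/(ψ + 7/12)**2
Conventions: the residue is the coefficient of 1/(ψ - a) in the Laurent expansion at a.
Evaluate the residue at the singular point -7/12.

At the order-2 pole -7/12 set g(ψ) = (ψ - (-7/12))^2*f(ψ) = -3*ψ - 1/2.
Order-2 pole: residue = g'(a); g'(-7/12) = -3, so the residue is -3.

The residue is -3.


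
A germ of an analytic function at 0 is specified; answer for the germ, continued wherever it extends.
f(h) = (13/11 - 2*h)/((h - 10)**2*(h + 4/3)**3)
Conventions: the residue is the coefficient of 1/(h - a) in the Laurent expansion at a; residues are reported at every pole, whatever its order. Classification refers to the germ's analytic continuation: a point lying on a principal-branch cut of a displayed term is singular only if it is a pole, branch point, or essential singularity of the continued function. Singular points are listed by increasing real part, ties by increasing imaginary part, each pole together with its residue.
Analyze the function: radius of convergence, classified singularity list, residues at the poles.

Radius of convergence at 0: 4/3.
At -4/3: a pole of order 3; residue -30105/14699696.
At 10: a pole of order 2; residue 30105/14699696.

Denominator factor (h - 10)^2: pole of order 2 at 10, modulus 10.
Denominator factor (h + 4/3)^3: pole of order 3 at -4/3, modulus 4/3.
The radius of convergence is the smallest modulus among the singular points: 4/3.
At the order-3 pole -4/3 set g(h) = (h - (-4/3))^3*f(h) = (13/11 - 2*h)/(h - 10)**2.
Order-3 pole: residue = g''(a)/2; g''(-4/3) = -30105/7349848, so the residue is -30105/14699696.
At the order-2 pole 10 set g(h) = (h - (10))^2*f(h) = (13/11 - 2*h)/(h + 4/3)**3.
Order-2 pole: residue = g'(a); g'(10) = 30105/14699696, so the residue is 30105/14699696.
List the singular points by increasing real part (a conjugate pair: the negative imaginary part first).


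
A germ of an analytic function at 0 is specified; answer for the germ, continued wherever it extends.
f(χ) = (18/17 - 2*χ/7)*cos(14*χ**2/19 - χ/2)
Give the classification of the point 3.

There is no denominator, hence no pole anywhere.
The factor cos(14*χ**2/19 - χ/2) is entire.
So the germ continues analytically to 3.

The point is a regular point.


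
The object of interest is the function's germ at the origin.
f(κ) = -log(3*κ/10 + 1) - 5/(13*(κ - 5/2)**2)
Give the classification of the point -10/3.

The point is a logarithmic branch point.

The term (-1)*log(1 - κ/(-10/3)) has argument 1 - -10/3/(-10/3) = 0 at -10/3: a logarithmic (infinitely-sheeted) branch point; the remaining terms are analytic or single-valued there.


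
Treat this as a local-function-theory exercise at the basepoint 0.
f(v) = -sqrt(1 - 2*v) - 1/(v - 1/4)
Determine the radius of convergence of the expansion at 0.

Denominator factor (v - 1/4): pole of order 1 at 1/4, modulus 1/4.
Branch term (-1)*sqrt(1 - v/(1/2)): its argument vanishes at v = 1/2, a square-root branch point, modulus 1/2.
The radius of convergence is the smallest modulus among the singular points: 1/4.

The radius of convergence is 1/4.


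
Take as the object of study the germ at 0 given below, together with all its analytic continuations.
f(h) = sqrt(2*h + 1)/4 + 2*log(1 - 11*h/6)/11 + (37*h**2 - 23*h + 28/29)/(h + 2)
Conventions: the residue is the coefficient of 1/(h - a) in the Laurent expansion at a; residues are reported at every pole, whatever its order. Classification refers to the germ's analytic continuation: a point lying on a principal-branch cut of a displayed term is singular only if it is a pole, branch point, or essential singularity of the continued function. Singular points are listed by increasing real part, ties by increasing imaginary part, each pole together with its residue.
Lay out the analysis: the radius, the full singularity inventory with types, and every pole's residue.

Denominator factor (h + 2): pole of order 1 at -2, modulus 2.
Branch term (2/11)*log(1 - h/(6/11)): its argument vanishes at h = 6/11, a logarithmic branch point, modulus 6/11.
Branch term (1/4)*sqrt(1 - h/(-1/2)): its argument vanishes at h = -1/2, a square-root branch point, modulus 1/2.
The radius of convergence is the smallest modulus among the singular points: 1/2.
The branch terms are analytic at -2 and contribute nothing to the residue; only the rational part matters.
At the order-1 pole -2 set g(h) = (h - (-2))*(rational part) = 37*h**2 - 23*h + 28/29.
Simple pole: residue = g(a) at a = -2, which is 5654/29.
List the singular points by increasing real part (a conjugate pair: the negative imaginary part first).

Radius of convergence at 0: 1/2.
At -2: a pole of order 1; residue 5654/29.
At -1/2: an algebraic (square-root) branch point.
At 6/11: a logarithmic branch point.


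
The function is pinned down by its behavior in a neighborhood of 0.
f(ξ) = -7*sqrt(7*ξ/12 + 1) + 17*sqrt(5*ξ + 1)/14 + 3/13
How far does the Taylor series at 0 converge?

Branch term (17/14)*sqrt(1 - ξ/(-1/5)): its argument vanishes at ξ = -1/5, a square-root branch point, modulus 1/5.
Branch term (-7)*sqrt(1 - ξ/(-12/7)): its argument vanishes at ξ = -12/7, a square-root branch point, modulus 12/7.
The radius of convergence is the smallest modulus among the singular points: 1/5.

The radius of convergence is 1/5.


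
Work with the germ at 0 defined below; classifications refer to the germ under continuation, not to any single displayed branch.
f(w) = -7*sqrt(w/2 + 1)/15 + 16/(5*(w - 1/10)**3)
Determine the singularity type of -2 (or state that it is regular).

The term (-7/15)*sqrt(1 - w/(-2)) has argument 1 - -2/(-2) = 0 at -2: a square-root (algebraic, two-sheeted) branch point; the remaining terms are analytic or single-valued there.

The point is an algebraic (square-root) branch point.


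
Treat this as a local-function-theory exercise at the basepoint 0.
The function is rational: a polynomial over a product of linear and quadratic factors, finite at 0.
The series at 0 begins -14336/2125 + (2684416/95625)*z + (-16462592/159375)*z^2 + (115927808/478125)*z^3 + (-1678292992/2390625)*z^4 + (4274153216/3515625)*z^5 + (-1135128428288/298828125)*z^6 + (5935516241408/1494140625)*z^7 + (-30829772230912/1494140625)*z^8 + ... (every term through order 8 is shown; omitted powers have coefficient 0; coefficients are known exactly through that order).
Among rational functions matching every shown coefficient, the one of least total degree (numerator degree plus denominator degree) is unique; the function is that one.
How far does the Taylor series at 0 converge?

The radius of convergence is -3/2 + (1/2)*sqrt(13).

No rational of total degree below 7 reproduces all 9 coefficients; solving the [2/5] Pade equations on them gives f(z) = (z**2/6 - 35*z/9 + 28/17)/((z + 5/8)**3*(z**2 + 3*z - 1)), whose expansion matches every shown term.
Denominator factor (z + 5/8)^3: pole of order 3 at -5/8, modulus 5/8.
Denominator factor (z**2 + 3*z - 1): discriminant 13, real irrational roots -3/2 + (1/2)*sqrt(13) and -3/2 - (1/2)*sqrt(13); poles of order 1, moduli -3/2 + (1/2)*sqrt(13) and 3/2 + (1/2)*sqrt(13).
The radius of convergence is the smallest modulus among the singular points: -3/2 + (1/2)*sqrt(13).


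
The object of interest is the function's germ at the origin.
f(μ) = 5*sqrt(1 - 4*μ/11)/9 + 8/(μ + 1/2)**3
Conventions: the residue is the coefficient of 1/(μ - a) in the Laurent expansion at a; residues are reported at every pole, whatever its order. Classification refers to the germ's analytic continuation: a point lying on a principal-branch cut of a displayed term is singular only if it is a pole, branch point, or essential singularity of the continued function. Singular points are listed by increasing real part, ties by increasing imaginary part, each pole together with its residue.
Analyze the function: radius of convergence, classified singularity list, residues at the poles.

Radius of convergence at 0: 1/2.
At -1/2: a pole of order 3; residue 0.
At 11/4: an algebraic (square-root) branch point.

Denominator factor (μ + 1/2)^3: pole of order 3 at -1/2, modulus 1/2.
Branch term (5/9)*sqrt(1 - μ/(11/4)): its argument vanishes at μ = 11/4, a square-root branch point, modulus 11/4.
The radius of convergence is the smallest modulus among the singular points: 1/2.
The branch term is analytic at -1/2 and contributes nothing to the residue; only the rational part matters.
At the order-3 pole -1/2 set g(μ) = (μ - (-1/2))^3*(rational part) = 8.
Order-3 pole: residue = g''(a)/2; g''(-1/2) = 0, so the residue is 0.
List the singular points by increasing real part (a conjugate pair: the negative imaginary part first).


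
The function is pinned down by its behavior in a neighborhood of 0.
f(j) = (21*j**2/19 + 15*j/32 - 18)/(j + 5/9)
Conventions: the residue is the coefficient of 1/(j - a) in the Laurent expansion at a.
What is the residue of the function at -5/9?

At the order-1 pole -5/9 set g(j) = (j - (-5/9))*f(j) = 21*j**2/19 + 15*j/32 - 18.
Simple pole: residue = g(a) at a = -5/9, which is -294163/16416.

The residue is -294163/16416.


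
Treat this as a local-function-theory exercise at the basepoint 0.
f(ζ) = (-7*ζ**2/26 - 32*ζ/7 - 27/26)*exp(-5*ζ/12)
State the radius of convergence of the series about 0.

The radius of convergence is infinite.

The factor exp(-5*ζ/12) is entire and contributes no finite singular point.
The polynomial part has no poles.
No finite singular points: the Taylor series at 0 converges everywhere.


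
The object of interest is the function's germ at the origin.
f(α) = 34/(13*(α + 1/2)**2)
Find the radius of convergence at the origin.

The radius of convergence is 1/2.

Denominator factor (α + 1/2)^2: pole of order 2 at -1/2, modulus 1/2.
The radius of convergence is the smallest modulus among the singular points: 1/2.


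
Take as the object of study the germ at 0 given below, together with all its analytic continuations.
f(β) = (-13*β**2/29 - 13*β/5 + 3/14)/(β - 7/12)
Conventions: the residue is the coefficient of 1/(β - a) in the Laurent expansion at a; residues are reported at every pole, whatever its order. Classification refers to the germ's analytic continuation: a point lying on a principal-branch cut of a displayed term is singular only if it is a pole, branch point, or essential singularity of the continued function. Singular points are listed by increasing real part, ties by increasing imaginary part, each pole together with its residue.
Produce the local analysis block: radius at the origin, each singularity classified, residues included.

Denominator factor (β - 7/12): pole of order 1 at 7/12, modulus 7/12.
The radius of convergence is the smallest modulus among the singular points: 7/12.
At the order-1 pole 7/12 set g(β) = (β - (7/12))*f(β) = -13*β**2/29 - 13*β/5 + 3/14.
Simple pole: residue = g(a) at a = 7/12, which is -212651/146160.

Radius of convergence at 0: 7/12.
At 7/12: a pole of order 1; residue -212651/146160.


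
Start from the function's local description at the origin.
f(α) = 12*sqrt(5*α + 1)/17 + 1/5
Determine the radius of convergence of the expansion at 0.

Branch term (12/17)*sqrt(1 - α/(-1/5)): its argument vanishes at α = -1/5, a square-root branch point, modulus 1/5.
The radius of convergence is the smallest modulus among the singular points: 1/5.

The radius of convergence is 1/5.


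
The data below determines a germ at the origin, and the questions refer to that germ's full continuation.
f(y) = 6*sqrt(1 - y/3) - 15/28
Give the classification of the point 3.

The point is an algebraic (square-root) branch point.

The term (6)*sqrt(1 - y/(3)) has argument 1 - 3/(3) = 0 at 3: a square-root (algebraic, two-sheeted) branch point; the remaining terms are analytic or single-valued there.


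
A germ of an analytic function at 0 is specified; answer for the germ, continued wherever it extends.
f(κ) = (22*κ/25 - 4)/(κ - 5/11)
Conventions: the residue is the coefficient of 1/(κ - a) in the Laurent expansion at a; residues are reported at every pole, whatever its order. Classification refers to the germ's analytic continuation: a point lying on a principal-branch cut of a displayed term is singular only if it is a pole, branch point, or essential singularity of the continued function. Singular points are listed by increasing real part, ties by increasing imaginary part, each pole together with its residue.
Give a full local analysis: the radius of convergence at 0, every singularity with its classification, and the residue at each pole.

Radius of convergence at 0: 5/11.
At 5/11: a pole of order 1; residue -18/5.

Denominator factor (κ - 5/11): pole of order 1 at 5/11, modulus 5/11.
The radius of convergence is the smallest modulus among the singular points: 5/11.
At the order-1 pole 5/11 set g(κ) = (κ - (5/11))*f(κ) = 22*κ/25 - 4.
Simple pole: residue = g(a) at a = 5/11, which is -18/5.


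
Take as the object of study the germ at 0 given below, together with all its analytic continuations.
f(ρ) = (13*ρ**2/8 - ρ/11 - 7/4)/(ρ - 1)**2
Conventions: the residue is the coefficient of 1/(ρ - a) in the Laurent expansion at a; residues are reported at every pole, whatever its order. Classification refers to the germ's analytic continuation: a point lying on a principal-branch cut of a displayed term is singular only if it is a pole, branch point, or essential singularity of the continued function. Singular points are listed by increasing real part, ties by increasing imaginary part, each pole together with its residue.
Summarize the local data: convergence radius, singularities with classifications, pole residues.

Radius of convergence at 0: 1.
At 1: a pole of order 2; residue 139/44.

Denominator factor (ρ - 1)^2: pole of order 2 at 1, modulus 1.
The radius of convergence is the smallest modulus among the singular points: 1.
At the order-2 pole 1 set g(ρ) = (ρ - (1))^2*f(ρ) = 13*ρ**2/8 - ρ/11 - 7/4.
Order-2 pole: residue = g'(a); g'(1) = 139/44, so the residue is 139/44.


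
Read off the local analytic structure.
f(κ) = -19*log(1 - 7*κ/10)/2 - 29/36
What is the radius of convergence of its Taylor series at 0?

Branch term (-19/2)*log(1 - κ/(10/7)): its argument vanishes at κ = 10/7, a logarithmic branch point, modulus 10/7.
The radius of convergence is the smallest modulus among the singular points: 10/7.

The radius of convergence is 10/7.


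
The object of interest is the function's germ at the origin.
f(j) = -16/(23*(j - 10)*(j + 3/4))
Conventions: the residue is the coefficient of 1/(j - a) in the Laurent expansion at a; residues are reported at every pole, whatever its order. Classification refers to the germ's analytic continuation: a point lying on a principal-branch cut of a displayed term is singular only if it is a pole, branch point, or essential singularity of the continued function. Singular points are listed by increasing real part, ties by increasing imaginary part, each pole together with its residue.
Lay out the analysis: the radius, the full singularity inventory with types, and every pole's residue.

Denominator factor (j + 3/4): pole of order 1 at -3/4, modulus 3/4.
Denominator factor (j - 10): pole of order 1 at 10, modulus 10.
The radius of convergence is the smallest modulus among the singular points: 3/4.
At the order-1 pole -3/4 set g(j) = (j - (-3/4))*f(j) = -16/(23*(j - 10)).
Simple pole: residue = g(a) at a = -3/4, which is 64/989.
At the order-1 pole 10 set g(j) = (j - (10))*f(j) = -16/(23*(j + 3/4)).
Simple pole: residue = g(a) at a = 10, which is -64/989.
List the singular points by increasing real part (a conjugate pair: the negative imaginary part first).

Radius of convergence at 0: 3/4.
At -3/4: a pole of order 1; residue 64/989.
At 10: a pole of order 1; residue -64/989.


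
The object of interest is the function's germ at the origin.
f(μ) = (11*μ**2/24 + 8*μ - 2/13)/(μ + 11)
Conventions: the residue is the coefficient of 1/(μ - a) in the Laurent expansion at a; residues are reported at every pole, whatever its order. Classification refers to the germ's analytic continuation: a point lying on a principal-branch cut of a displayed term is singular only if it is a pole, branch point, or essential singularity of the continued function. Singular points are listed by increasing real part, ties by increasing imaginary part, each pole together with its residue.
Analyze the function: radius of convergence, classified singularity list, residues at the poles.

Radius of convergence at 0: 11.
At -11: a pole of order 1; residue -10201/312.

Denominator factor (μ + 11): pole of order 1 at -11, modulus 11.
The radius of convergence is the smallest modulus among the singular points: 11.
At the order-1 pole -11 set g(μ) = (μ - (-11))*f(μ) = 11*μ**2/24 + 8*μ - 2/13.
Simple pole: residue = g(a) at a = -11, which is -10201/312.


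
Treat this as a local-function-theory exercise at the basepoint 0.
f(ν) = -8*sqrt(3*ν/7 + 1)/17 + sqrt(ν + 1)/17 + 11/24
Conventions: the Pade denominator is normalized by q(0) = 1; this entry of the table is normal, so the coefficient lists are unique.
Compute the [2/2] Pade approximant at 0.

Taylor coefficients needed (expand at 0): a_0 = 19/408, a_1 = -1/14, a_2 = 23/6664, a_3 = 127/93296, a_4 = -8765/5224576.
Write the denominator as Q(ν) = 1 + q1*ν + q2*ν^2. Requiring Q*f - P = O(ν^5) with deg P <= 2 kills the coefficients of ν^3..ν^4 in Q*f:
  ν^3: a_3 + q1*a_2 + q2*a_1 = 0, i.e. 127/93296 + (23/6664)*q1 + (-1/14)*q2 = 0.
  ν^4: a_4 + q1*a_3 + q2*a_2 = 0, i.e. -8765/5224576 + (127/93296)*q1 + (23/6664)*q2 = 0.
Solving this linear system: q1 = 143163/135716, q2 = 266111/3800048.
The numerator is Q*f truncated at degree 2: P0 = a_0 = 19/408; P1 = a_1 + q1*a_0 = -411685/18457376; P2 = a_2 + q1*a_1 + q2*a_0 = -15201973/221488512.

The Pade approximant has numerator coefficients [19/408, -411685/18457376, -15201973/221488512]; denominator coefficients [1, 143163/135716, 266111/3800048].


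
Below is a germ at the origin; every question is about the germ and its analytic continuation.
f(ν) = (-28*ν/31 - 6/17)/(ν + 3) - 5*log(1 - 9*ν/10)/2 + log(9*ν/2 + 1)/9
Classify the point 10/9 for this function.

The term (-5/2)*log(1 - ν/(10/9)) has argument 1 - 10/9/(10/9) = 0 at 10/9: a logarithmic (infinitely-sheeted) branch point; the remaining terms are analytic or single-valued there.

The point is a logarithmic branch point.


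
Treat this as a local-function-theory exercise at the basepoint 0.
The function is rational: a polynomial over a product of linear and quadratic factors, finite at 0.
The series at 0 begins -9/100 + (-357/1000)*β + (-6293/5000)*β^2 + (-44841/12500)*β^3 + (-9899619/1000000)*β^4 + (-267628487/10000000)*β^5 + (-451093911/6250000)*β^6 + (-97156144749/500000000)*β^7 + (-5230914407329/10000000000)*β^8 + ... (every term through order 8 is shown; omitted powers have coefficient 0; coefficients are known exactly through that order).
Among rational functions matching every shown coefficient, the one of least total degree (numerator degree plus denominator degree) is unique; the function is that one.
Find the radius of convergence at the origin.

The radius of convergence is -3/8 + (1/24)*sqrt(321).

No rational of total degree below 7 reproduces all 9 coefficients; solving the [2/5] Pade equations on them gives f(β) = (-7*β**2/12 - β/5 - 3/10)/((β - 2)**3*(β**2 + 3*β/4 - 5/12)), whose expansion matches every shown term.
Denominator factor (β - 2)^3: pole of order 3 at 2, modulus 2.
Denominator factor (β**2 + 3*β/4 - 5/12): discriminant 107/48, real irrational roots -3/8 + (1/24)*sqrt(321) and -3/8 - (1/24)*sqrt(321); poles of order 1, moduli -3/8 + (1/24)*sqrt(321) and 3/8 + (1/24)*sqrt(321).
The radius of convergence is the smallest modulus among the singular points: -3/8 + (1/24)*sqrt(321).


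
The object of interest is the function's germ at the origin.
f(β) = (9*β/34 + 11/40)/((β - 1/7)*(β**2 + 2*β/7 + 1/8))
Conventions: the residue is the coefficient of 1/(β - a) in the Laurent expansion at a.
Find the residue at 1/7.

The residue is 10423/6205.

At the order-1 pole 1/7 set g(β) = (β - (1/7))*f(β) = (9*β/34 + 11/40)/(β**2 + 2*β/7 + 1/8).
Simple pole: residue = g(a) at a = 1/7, which is 10423/6205.


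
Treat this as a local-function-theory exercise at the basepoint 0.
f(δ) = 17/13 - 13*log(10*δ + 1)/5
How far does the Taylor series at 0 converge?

The radius of convergence is 1/10.

Branch term (-13/5)*log(1 - δ/(-1/10)): its argument vanishes at δ = -1/10, a logarithmic branch point, modulus 1/10.
The radius of convergence is the smallest modulus among the singular points: 1/10.


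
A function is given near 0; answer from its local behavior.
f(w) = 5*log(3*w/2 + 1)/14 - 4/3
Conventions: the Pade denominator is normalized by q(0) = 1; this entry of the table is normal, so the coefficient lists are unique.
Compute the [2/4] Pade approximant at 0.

The Pade approximant has numerator coefficients [-4/3, -132379/53844, -353967/358960]; denominator coefficients [1, 2879/1282, 34371/25640, 837/5128, -27/41024].

Taylor coefficients needed (expand at 0): a_0 = -4/3, a_1 = 15/28, a_2 = -45/112, a_3 = 45/112, a_4 = -405/896, a_5 = 243/448, a_6 = -1215/1792.
Write the denominator as Q(w) = 1 + q1*w + q2*w^2 + q3*w^3 + q4*w^4. Requiring Q*f - P = O(w^7) with deg P <= 2 kills the coefficients of w^3..w^6 in Q*f:
  w^3: a_3 + q1*a_2 + q2*a_1 + q3*a_0 = 0, i.e. 45/112 + (-45/112)*q1 + (15/28)*q2 + (-4/3)*q3 = 0.
  w^4: a_4 + q1*a_3 + q2*a_2 + q3*a_1 + q4*a_0 = 0, i.e. -405/896 + (45/112)*q1 + (-45/112)*q2 + (15/28)*q3 + (-4/3)*q4 = 0.
  w^5: a_5 + q1*a_4 + q2*a_3 + q3*a_2 + q4*a_1 = 0, i.e. 243/448 + (-405/896)*q1 + (45/112)*q2 + (-45/112)*q3 + (15/28)*q4 = 0.
  w^6: a_6 + q1*a_5 + q2*a_4 + q3*a_3 + q4*a_2 = 0, i.e. -1215/1792 + (243/448)*q1 + (-405/896)*q2 + (45/112)*q3 + (-45/112)*q4 = 0.
Solving this linear system: q1 = 2879/1282, q2 = 34371/25640, q3 = 837/5128, q4 = -27/41024.
The numerator is Q*f truncated at degree 2: P0 = a_0 = -4/3; P1 = a_1 + q1*a_0 = -132379/53844; P2 = a_2 + q1*a_1 + q2*a_0 = -353967/358960.


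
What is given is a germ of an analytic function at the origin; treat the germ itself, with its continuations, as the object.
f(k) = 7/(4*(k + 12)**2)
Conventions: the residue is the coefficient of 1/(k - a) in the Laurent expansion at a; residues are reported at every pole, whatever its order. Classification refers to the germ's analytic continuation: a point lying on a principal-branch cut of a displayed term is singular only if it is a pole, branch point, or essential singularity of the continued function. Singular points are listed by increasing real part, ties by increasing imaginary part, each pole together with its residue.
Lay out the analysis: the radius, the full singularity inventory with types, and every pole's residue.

Radius of convergence at 0: 12.
At -12: a pole of order 2; residue 0.

Denominator factor (k + 12)^2: pole of order 2 at -12, modulus 12.
The radius of convergence is the smallest modulus among the singular points: 12.
At the order-2 pole -12 set g(k) = (k - (-12))^2*f(k) = 7/4.
Order-2 pole: residue = g'(a); g'(-12) = 0, so the residue is 0.


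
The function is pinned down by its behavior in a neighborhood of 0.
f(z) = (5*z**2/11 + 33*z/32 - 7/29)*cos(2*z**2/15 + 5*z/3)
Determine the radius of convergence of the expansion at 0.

The radius of convergence is infinite.

The factor cos(2*z**2/15 + 5*z/3) is entire and contributes no finite singular point.
The polynomial part has no poles.
No finite singular points: the Taylor series at 0 converges everywhere.


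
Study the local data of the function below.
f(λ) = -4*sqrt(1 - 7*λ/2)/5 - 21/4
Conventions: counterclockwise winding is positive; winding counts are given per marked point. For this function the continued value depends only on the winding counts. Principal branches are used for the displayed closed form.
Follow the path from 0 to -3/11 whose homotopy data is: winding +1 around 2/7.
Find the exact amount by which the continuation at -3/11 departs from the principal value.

The rational part is single-valued and drops out of the difference; each branch term changes only by its own monodromy.
(-4/5)*sqrt(1 - λ/(2/7)): winding +1 is odd, the square root flips sign, contributing -2*(-4/5)*sqrt(1 - (-3/11)/(2/7)) = -2*(-4/5)*sqrt(43/22) = (4/55)*sqrt(946).
Summing the contributions at λ = -3/11 gives (4/55)*sqrt(946).

Continued minus principal equals (4/55)*sqrt(946).


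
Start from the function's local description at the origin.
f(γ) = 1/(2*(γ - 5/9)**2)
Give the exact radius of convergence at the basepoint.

The radius of convergence is 5/9.

Denominator factor (γ - 5/9)^2: pole of order 2 at 5/9, modulus 5/9.
The radius of convergence is the smallest modulus among the singular points: 5/9.


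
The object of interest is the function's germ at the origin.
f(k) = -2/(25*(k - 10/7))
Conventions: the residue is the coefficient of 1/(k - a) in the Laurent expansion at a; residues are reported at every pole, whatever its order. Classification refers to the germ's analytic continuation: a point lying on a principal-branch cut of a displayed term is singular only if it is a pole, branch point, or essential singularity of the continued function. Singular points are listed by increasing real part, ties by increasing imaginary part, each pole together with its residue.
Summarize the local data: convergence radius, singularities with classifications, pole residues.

Radius of convergence at 0: 10/7.
At 10/7: a pole of order 1; residue -2/25.

Denominator factor (k - 10/7): pole of order 1 at 10/7, modulus 10/7.
The radius of convergence is the smallest modulus among the singular points: 10/7.
At the order-1 pole 10/7 set g(k) = (k - (10/7))*f(k) = -2/25.
Simple pole: residue = g(a) at a = 10/7, which is -2/25.


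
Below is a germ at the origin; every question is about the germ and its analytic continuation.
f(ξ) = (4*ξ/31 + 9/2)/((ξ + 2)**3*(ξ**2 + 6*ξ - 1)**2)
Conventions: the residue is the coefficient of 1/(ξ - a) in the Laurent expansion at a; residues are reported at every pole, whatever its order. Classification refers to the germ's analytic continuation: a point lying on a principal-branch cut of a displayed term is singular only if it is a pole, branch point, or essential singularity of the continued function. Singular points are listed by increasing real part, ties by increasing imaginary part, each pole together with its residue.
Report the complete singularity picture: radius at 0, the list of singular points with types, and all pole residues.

Radius of convergence at 0: -3 + sqrt(10).
At -3 - sqrt(10): a pole of order 2; residue -1363/135594 + (29759/10847520)*sqrt(10).
At -2: a pole of order 3; residue 1363/67797.
At -3 + sqrt(10): a pole of order 2; residue -1363/135594 - (29759/10847520)*sqrt(10).


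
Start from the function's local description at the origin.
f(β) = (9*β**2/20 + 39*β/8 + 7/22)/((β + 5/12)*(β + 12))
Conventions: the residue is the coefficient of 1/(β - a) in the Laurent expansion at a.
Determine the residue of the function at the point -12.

At the order-1 pole -12 set g(β) = (β - (-12))*f(β) = (9*β**2/20 + 39*β/8 + 7/22)/(β + 5/12).
Simple pole: residue = g(a) at a = -12, which is -4368/7645.

The residue is -4368/7645.


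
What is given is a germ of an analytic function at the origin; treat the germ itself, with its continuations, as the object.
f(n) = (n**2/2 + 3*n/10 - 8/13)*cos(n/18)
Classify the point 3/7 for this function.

There is no denominator, hence no pole anywhere.
The factor cos(n/18) is entire.
So the germ continues analytically to 3/7.

The point is a regular point.


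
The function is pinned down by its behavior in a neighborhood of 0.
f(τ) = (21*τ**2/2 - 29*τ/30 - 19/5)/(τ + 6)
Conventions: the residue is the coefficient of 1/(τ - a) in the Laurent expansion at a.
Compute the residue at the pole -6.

The residue is 380.

At the order-1 pole -6 set g(τ) = (τ - (-6))*f(τ) = 21*τ**2/2 - 29*τ/30 - 19/5.
Simple pole: residue = g(a) at a = -6, which is 380.


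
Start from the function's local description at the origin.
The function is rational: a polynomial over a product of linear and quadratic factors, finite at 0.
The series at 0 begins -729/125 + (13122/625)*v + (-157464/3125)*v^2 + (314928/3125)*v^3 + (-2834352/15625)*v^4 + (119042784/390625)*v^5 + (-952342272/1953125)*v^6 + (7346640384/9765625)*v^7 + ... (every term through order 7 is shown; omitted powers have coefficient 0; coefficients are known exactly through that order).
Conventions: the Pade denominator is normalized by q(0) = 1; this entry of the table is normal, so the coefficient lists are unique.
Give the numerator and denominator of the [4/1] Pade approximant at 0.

The Pade approximant has numerator coefficients [-729/125, 34992/3125, -236196/15625, 1259712/78125, -944784/78125]; denominator coefficients [1, 42/25].

Taylor coefficients needed (read off): a_0 = -729/125, a_1 = 13122/625, a_2 = -157464/3125, a_3 = 314928/3125, a_4 = -2834352/15625, a_5 = 119042784/390625.
Write the denominator as Q(v) = 1 + q1*v. Requiring Q*f - P = O(v^6) with deg P <= 4 kills the coefficients of v^5..v^5 in Q*f:
  v^5: a_5 + q1*a_4 = 0, i.e. 119042784/390625 + (-2834352/15625)*q1 = 0.
Solving this linear system: q1 = 42/25.
The numerator is Q*f truncated at degree 4: P0 = a_0 = -729/125; P1 = a_1 + q1*a_0 = 34992/3125; P2 = a_2 + q1*a_1 = -236196/15625; P3 = a_3 + q1*a_2 = 1259712/78125; P4 = a_4 + q1*a_3 = -944784/78125.


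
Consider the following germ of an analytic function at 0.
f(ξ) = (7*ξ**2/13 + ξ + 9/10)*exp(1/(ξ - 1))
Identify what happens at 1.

The point is an essential singularity.

The exponent 1/(ξ - (1)) has a pole at 1, so exp(1/(ξ - (1))) takes every nonzero value near it: an essential singularity (not a pole of any order).


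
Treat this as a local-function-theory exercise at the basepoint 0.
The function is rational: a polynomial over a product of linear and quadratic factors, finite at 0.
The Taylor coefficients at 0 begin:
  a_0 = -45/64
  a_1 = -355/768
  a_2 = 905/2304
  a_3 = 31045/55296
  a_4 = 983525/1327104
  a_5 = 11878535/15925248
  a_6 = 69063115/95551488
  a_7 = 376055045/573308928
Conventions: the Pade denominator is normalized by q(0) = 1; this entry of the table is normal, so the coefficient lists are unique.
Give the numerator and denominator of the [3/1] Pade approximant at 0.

The Pade approximant has numerator coefficients [-45/64, 4443335/9537024, 12753715/12716032, 136485/3179008]; denominator coefficients [1, -196705/149016].


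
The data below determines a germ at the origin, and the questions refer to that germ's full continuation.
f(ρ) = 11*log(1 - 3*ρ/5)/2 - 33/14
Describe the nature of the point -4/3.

There is no denominator, hence no pole anywhere.
Branch term log(1 - ρ/(5/3)): argument at -4/3 is 9/5, nonzero, so -4/3 is not its branch point (a point on a principal cut is still regular for the continued germ).
So the germ continues analytically to -4/3.

The point is a regular point.


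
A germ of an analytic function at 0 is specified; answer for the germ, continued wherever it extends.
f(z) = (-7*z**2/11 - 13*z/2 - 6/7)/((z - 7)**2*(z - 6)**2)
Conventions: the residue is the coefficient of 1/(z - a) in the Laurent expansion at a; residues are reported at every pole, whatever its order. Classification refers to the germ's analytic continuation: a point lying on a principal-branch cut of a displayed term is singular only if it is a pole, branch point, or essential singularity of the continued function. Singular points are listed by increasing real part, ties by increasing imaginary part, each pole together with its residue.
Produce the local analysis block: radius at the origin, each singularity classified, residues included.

Denominator factor (z - 7)^2: pole of order 2 at 7, modulus 7.
Denominator factor (z - 6)^2: pole of order 2 at 6, modulus 6.
The radius of convergence is the smallest modulus among the singular points: 6.
At the order-2 pole 6 set g(z) = (z - (6))^2*f(z) = (-7*z**2/11 - 13*z/2 - 6/7)/(z - 7)**2.
Order-2 pole: residue = g'(a); g'(6) = -21509/154, so the residue is -21509/154.
At the order-2 pole 7 set g(z) = (z - (7))^2*f(z) = (-7*z**2/11 - 13*z/2 - 6/7)/(z - 6)**2.
Order-2 pole: residue = g'(a); g'(7) = 21509/154, so the residue is 21509/154.
List the singular points by increasing real part (a conjugate pair: the negative imaginary part first).

Radius of convergence at 0: 6.
At 6: a pole of order 2; residue -21509/154.
At 7: a pole of order 2; residue 21509/154.


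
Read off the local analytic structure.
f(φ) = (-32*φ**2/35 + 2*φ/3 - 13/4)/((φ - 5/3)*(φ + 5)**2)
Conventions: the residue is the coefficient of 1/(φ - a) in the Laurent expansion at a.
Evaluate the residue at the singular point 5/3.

The residue is -1179/11200.

At the order-1 pole 5/3 set g(φ) = (φ - (5/3))*f(φ) = (-32*φ**2/35 + 2*φ/3 - 13/4)/(φ + 5)**2.
Simple pole: residue = g(a) at a = 5/3, which is -1179/11200.


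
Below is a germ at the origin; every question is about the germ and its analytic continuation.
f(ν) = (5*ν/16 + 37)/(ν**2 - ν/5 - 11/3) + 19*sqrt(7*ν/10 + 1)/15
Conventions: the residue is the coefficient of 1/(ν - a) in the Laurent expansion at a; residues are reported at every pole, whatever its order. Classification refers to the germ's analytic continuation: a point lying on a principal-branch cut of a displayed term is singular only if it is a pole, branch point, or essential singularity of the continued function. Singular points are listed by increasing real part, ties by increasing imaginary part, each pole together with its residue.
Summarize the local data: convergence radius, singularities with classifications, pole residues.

Denominator factor (ν**2 - ν/5 - 11/3): discriminant 1103/75, real irrational roots 1/10 + (1/30)*sqrt(3309) and 1/10 - (1/30)*sqrt(3309); poles of order 1, moduli 1/10 + (1/30)*sqrt(3309) and -1/10 + (1/30)*sqrt(3309).
Branch term (19/15)*sqrt(1 - ν/(-10/7)): its argument vanishes at ν = -10/7, a square-root branch point, modulus 10/7.
The radius of convergence is the smallest modulus among the singular points: 10/7.
The branch term is analytic at 1/10 - (1/30)*sqrt(3309) and contributes nothing to the residue; only the rational part matters.
The factor ν**2 - ν/5 - 11/3 splits as (ν - a)(ν - a') with a = 1/10 - (1/30)*sqrt(3309), a' = 1/10 + (1/30)*sqrt(3309). At the order-1 pole a set g(ν) = (ν - a)*(rational part) = [5*ν/16 + 37] / (ν - a').
Simple pole: residue = g(a) at a = 1/10 - (1/30)*sqrt(3309), which is 5/32 - (5925/35296)*sqrt(3309).
The branch term is analytic at 1/10 + (1/30)*sqrt(3309) and contributes nothing to the residue; only the rational part matters.
The factor ν**2 - ν/5 - 11/3 splits as (ν - a)(ν - a') with a = 1/10 + (1/30)*sqrt(3309), a' = 1/10 - (1/30)*sqrt(3309). At the order-1 pole a set g(ν) = (ν - a)*(rational part) = [5*ν/16 + 37] / (ν - a').
Simple pole: residue = g(a) at a = 1/10 + (1/30)*sqrt(3309), which is 5/32 + (5925/35296)*sqrt(3309).
List the singular points by increasing real part (a conjugate pair: the negative imaginary part first).

Radius of convergence at 0: 10/7.
At 1/10 - (1/30)*sqrt(3309): a pole of order 1; residue 5/32 - (5925/35296)*sqrt(3309).
At -10/7: an algebraic (square-root) branch point.
At 1/10 + (1/30)*sqrt(3309): a pole of order 1; residue 5/32 + (5925/35296)*sqrt(3309).


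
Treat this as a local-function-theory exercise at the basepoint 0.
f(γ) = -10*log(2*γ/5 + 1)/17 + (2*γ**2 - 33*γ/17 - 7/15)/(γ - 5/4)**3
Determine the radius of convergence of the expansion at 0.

The radius of convergence is 5/4.

Denominator factor (γ - 5/4)^3: pole of order 3 at 5/4, modulus 5/4.
Branch term (-10/17)*log(1 - γ/(-5/2)): its argument vanishes at γ = -5/2, a logarithmic branch point, modulus 5/2.
The radius of convergence is the smallest modulus among the singular points: 5/4.
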